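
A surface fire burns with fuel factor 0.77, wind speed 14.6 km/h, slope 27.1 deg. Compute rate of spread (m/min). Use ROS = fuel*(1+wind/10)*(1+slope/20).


Formula: ROS = fuel * (1 + wind/10) * (1 + slope/20)
Wind factor = 1 + 14.6/10 = 2.46
Slope factor = 1 + 27.1/20 = 2.355
ROS = 0.77 * 2.46 * 2.355 = 4.46 m/min

4.46


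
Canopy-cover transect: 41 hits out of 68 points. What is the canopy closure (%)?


Formula: Canopy closure = covered points / total points * 100
Closure = 41 / 68 * 100
Closure = 0.6029 * 100 = 60.3%

60.3


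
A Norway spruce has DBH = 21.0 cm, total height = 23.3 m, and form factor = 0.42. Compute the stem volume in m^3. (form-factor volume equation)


Formula: V = pi * (DBH/200)^2 * H * ff
Radius = DBH/200 = 21.0/200 = 0.105 m
Radius^2 = 0.105^2 = 0.011025 m^2
V = pi * 0.011025 * 23.3 * 0.42
V = 0.339 m^3

0.339


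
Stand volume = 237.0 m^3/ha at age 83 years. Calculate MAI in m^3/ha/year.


Formula: MAI = Total Volume / Stand Age
MAI = 237.0 m^3/ha / 83 years
MAI = 2.86 m^3/ha/year

2.86


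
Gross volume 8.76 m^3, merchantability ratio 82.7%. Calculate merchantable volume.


Formula: MV = V_total * (merchantable_pct / 100)
Merchantable fraction = 82.7% / 100 = 0.827
MV = 8.76 m^3 * 0.827 = 7.245 m^3

7.245


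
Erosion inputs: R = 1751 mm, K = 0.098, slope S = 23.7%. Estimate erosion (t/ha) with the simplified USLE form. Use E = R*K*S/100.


Formula: E = R * K * S / 100  (simplified USLE)
R * K = 1751 * 0.098 = 171.598
E = 171.598 * 23.7 / 100 = 40.67 t/ha

40.67


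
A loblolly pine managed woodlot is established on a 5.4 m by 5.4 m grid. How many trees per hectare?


Formula: TPH = 10000 m^2/ha / (spacing_x * spacing_y)
Area per tree = 5.4 m * 5.4 m = 29.16 m^2
TPH = 10000 / 29.16 = 343 trees/ha

343


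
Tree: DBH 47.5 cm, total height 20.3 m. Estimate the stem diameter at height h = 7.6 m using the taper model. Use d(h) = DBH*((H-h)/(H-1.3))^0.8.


Taper: d(h) = DBH * ((H - h) / (H - 1.3))^0.8
Numerator = H - h = 20.3 - 7.6 = 12.7 m
Denominator = H - 1.3 = 20.3 - 1.3 = 19.0 m
Ratio = 12.7 / 19.0 = 0.66842
d = 47.5 * 0.66842^0.8 = 34.4 cm

34.4


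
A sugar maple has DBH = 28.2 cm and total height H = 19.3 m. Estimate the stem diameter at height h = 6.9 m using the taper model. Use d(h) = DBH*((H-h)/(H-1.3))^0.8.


Taper: d(h) = DBH * ((H - h) / (H - 1.3))^0.8
Numerator = H - h = 19.3 - 6.9 = 12.4 m
Denominator = H - 1.3 = 19.3 - 1.3 = 18.0 m
Ratio = 12.4 / 18.0 = 0.68889
d = 28.2 * 0.68889^0.8 = 20.9 cm

20.9


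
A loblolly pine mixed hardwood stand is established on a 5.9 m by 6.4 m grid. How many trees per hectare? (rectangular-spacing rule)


Formula: TPH = 10000 m^2/ha / (spacing_x * spacing_y)
Area per tree = 5.9 m * 6.4 m = 37.76 m^2
TPH = 10000 / 37.76 = 265 trees/ha

265


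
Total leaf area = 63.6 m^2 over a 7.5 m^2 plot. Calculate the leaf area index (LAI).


Formula: LAI = total leaf area / ground area  (dimensionless)
LAI = 63.6 m^2 / 7.5 m^2
LAI = 8.48

8.48


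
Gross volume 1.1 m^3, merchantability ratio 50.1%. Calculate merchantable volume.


Formula: MV = V_total * (merchantable_pct / 100)
Merchantable fraction = 50.1% / 100 = 0.501
MV = 1.1 m^3 * 0.501 = 0.551 m^3

0.551


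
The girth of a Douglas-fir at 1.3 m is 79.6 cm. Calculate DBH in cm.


Formula: DBH = C / pi
DBH = 79.6 / pi
pi = 3.14159...
DBH = 25.3 cm

25.3


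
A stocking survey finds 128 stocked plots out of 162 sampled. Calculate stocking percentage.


Formula: Stocking % = stocked plots / total plots * 100
Stocking = 128 / 162 * 100
Stocking = 0.7901 * 100 = 79.0%

79.0


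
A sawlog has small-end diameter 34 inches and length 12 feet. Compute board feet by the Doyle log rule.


Doyle: BF = (D - 4)^2 * L / 16
Adjusted diameter = 34 - 4 = 30 in
(D-4)^2 = 30^2 = 900
BF = 900 * 12 / 16 = 675 BF

675


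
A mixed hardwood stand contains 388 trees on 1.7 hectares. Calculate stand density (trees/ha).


Formula: Stand Density = N_trees / Area_ha
Density = 388 trees / 1.7 ha
Density = 228 trees/ha

228


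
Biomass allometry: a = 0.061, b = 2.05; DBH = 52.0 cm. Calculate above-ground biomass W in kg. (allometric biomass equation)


Formula: W = a * DBH^b  (allometric power law)
DBH^b = 52.0^2.05 = 3294.6316
W = 0.061 * 3294.6316 = 201.0 kg

201.0


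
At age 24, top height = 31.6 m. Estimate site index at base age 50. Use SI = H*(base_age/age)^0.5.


Formula: SI = H_dom * (base_age / age)^0.5
Age ratio = 50 / 24 = 2.08333
sqrt(age_ratio) = 1.44338
SI = 31.6 * 1.44338 = 45.6 m

45.6


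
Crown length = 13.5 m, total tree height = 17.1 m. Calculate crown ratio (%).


Formula: Crown Ratio = (Crown Length / Total Height) * 100
CR = (13.5 m / 17.1 m) * 100
CR = 0.7895 * 100 = 78.9%

78.9


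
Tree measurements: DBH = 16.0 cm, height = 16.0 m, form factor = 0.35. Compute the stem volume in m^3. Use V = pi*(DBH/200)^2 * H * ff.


Formula: V = pi * (DBH/200)^2 * H * ff
Radius = DBH/200 = 16.0/200 = 0.08 m
Radius^2 = 0.08^2 = 0.0064 m^2
V = pi * 0.0064 * 16.0 * 0.35
V = 0.113 m^3

0.113


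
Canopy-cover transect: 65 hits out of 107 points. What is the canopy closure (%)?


Formula: Canopy closure = covered points / total points * 100
Closure = 65 / 107 * 100
Closure = 0.6075 * 100 = 60.7%

60.7


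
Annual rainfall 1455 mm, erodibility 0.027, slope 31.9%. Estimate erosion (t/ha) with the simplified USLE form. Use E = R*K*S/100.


Formula: E = R * K * S / 100  (simplified USLE)
R * K = 1455 * 0.027 = 39.285
E = 39.285 * 31.9 / 100 = 12.53 t/ha

12.53


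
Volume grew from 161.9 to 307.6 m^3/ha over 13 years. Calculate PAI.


Formula: PAI = (V_T2 - V_T1) / (T2 - T1)
Volume increment = 307.6 - 161.9 = 145.7 m^3/ha
PAI = 145.7 / 13 = 11.21 m^3/ha/year

11.21


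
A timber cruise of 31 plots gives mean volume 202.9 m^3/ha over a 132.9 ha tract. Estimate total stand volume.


Formula: Total Volume = Mean Volume per ha * Total Area
Total Volume = 202.9 m^3/ha * 132.9 ha
Total Volume = 26965 m^3

26965


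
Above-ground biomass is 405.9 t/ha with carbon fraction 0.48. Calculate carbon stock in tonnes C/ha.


Formula: Carbon Stock = Biomass * Carbon Fraction
C = 405.9 t/ha * 0.48
C = 194.8 t C/ha

194.8


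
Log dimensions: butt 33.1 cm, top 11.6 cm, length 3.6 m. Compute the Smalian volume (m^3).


Smalian: V = (A1 + A2)/2 * L,  A = pi*(D/200)^2
A1 = pi*(33.1/200)^2 = 0.086049 m^2
A2 = pi*(11.6/200)^2 = 0.010568 m^2
V = (0.086049+0.010568)/2*3.6 = 0.1739 m^3

0.1739


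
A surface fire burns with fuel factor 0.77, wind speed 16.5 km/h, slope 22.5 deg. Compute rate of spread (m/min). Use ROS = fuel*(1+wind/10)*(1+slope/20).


Formula: ROS = fuel * (1 + wind/10) * (1 + slope/20)
Wind factor = 1 + 16.5/10 = 2.65
Slope factor = 1 + 22.5/20 = 2.125
ROS = 0.77 * 2.65 * 2.125 = 4.34 m/min

4.34


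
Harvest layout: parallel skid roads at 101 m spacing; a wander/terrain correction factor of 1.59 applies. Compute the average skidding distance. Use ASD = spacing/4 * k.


Formula: ASD = (spacing / 4) * correction
Uncorrected distance = spacing / 4 = 101 / 4 = 25.25 m
ASD = 25.25 * 1.59 = 40 m

40


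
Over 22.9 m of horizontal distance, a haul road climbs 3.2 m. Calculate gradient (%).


Formula: Gradient = rise / run * 100
Gradient = 3.2 / 22.9 * 100 = 14.0%

14.0


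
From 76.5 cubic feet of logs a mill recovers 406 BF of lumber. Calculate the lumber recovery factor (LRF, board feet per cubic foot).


Formula: LRF = Lumber Output (BF) / Log Input (ft^3)
LRF = 406 BF / 76.5 ft^3
LRF = 5.31 BF/ft^3

5.31


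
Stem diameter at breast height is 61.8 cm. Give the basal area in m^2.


Formula: BA = pi * (DBH/2)^2 / 10000  (cm^2 to m^2)
Radius = DBH/2 = 61.8/2 = 30.9 cm
BA = pi * 30.9^2 / 10000
   = 2999.6241 cm^2 / 10000
   = 0.3 m^2

0.3


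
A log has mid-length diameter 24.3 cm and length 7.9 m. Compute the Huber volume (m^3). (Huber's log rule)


Huber: V = Am * L,  Am = pi*(Dm/200)^2
Am = pi*(24.3/200)^2 = 0.046377 m^2
V = 0.046377*7.9 = 0.3664 m^3

0.3664


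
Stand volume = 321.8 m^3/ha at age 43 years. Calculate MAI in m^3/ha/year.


Formula: MAI = Total Volume / Stand Age
MAI = 321.8 m^3/ha / 43 years
MAI = 7.48 m^3/ha/year

7.48


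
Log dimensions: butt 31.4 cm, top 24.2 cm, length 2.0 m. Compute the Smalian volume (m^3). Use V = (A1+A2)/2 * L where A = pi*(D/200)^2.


Smalian: V = (A1 + A2)/2 * L,  A = pi*(D/200)^2
A1 = pi*(31.4/200)^2 = 0.077437 m^2
A2 = pi*(24.2/200)^2 = 0.045996 m^2
V = (0.077437+0.045996)/2*2.0 = 0.1234 m^3

0.1234


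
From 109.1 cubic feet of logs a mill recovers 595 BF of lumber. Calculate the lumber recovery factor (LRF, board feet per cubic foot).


Formula: LRF = Lumber Output (BF) / Log Input (ft^3)
LRF = 595 BF / 109.1 ft^3
LRF = 5.45 BF/ft^3

5.45


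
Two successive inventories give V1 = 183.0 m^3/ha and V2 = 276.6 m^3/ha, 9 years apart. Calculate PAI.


Formula: PAI = (V_T2 - V_T1) / (T2 - T1)
Volume increment = 276.6 - 183.0 = 93.6 m^3/ha
PAI = 93.6 / 9 = 10.4 m^3/ha/year

10.4


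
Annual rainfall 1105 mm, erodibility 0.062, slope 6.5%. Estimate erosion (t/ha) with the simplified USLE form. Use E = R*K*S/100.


Formula: E = R * K * S / 100  (simplified USLE)
R * K = 1105 * 0.062 = 68.51
E = 68.51 * 6.5 / 100 = 4.45 t/ha

4.45


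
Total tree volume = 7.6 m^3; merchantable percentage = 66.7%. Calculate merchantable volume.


Formula: MV = V_total * (merchantable_pct / 100)
Merchantable fraction = 66.7% / 100 = 0.667
MV = 7.6 m^3 * 0.667 = 5.069 m^3

5.069


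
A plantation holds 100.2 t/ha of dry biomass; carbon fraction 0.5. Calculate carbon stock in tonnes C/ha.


Formula: Carbon Stock = Biomass * Carbon Fraction
C = 100.2 t/ha * 0.5
C = 50.1 t C/ha

50.1


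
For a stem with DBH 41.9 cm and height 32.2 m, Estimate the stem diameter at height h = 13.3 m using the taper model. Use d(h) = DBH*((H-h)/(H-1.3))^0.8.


Taper: d(h) = DBH * ((H - h) / (H - 1.3))^0.8
Numerator = H - h = 32.2 - 13.3 = 18.9 m
Denominator = H - 1.3 = 32.2 - 1.3 = 30.9 m
Ratio = 18.9 / 30.9 = 0.61165
d = 41.9 * 0.61165^0.8 = 28.3 cm

28.3


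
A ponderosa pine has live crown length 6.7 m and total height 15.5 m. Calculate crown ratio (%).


Formula: Crown Ratio = (Crown Length / Total Height) * 100
CR = (6.7 m / 15.5 m) * 100
CR = 0.4323 * 100 = 43.2%

43.2


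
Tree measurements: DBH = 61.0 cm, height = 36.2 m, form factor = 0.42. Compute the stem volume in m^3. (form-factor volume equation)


Formula: V = pi * (DBH/200)^2 * H * ff
Radius = DBH/200 = 61.0/200 = 0.305 m
Radius^2 = 0.305^2 = 0.093025 m^2
V = pi * 0.093025 * 36.2 * 0.42
V = 4.443 m^3

4.443


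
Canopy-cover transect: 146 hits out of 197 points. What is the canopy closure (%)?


Formula: Canopy closure = covered points / total points * 100
Closure = 146 / 197 * 100
Closure = 0.7411 * 100 = 74.1%

74.1


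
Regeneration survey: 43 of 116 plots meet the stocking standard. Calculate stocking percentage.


Formula: Stocking % = stocked plots / total plots * 100
Stocking = 43 / 116 * 100
Stocking = 0.3707 * 100 = 37.1%

37.1


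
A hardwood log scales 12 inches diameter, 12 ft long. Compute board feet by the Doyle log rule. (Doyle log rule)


Doyle: BF = (D - 4)^2 * L / 16
Adjusted diameter = 12 - 4 = 8 in
(D-4)^2 = 8^2 = 64
BF = 64 * 12 / 16 = 48 BF

48


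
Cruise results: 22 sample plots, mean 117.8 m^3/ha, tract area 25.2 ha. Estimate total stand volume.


Formula: Total Volume = Mean Volume per ha * Total Area
Total Volume = 117.8 m^3/ha * 25.2 ha
Total Volume = 2969 m^3

2969


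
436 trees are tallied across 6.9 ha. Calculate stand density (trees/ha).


Formula: Stand Density = N_trees / Area_ha
Density = 436 trees / 6.9 ha
Density = 63 trees/ha

63


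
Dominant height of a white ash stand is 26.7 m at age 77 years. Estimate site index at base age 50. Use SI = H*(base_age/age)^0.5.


Formula: SI = H_dom * (base_age / age)^0.5
Age ratio = 50 / 77 = 0.64935
sqrt(age_ratio) = 0.80582
SI = 26.7 * 0.80582 = 21.5 m

21.5


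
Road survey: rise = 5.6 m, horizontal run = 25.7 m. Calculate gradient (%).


Formula: Gradient = rise / run * 100
Gradient = 5.6 / 25.7 * 100 = 21.8%

21.8


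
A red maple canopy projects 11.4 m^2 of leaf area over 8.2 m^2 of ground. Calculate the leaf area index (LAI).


Formula: LAI = total leaf area / ground area  (dimensionless)
LAI = 11.4 m^2 / 8.2 m^2
LAI = 1.39

1.39


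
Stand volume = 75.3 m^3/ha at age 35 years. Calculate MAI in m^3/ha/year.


Formula: MAI = Total Volume / Stand Age
MAI = 75.3 m^3/ha / 35 years
MAI = 2.15 m^3/ha/year

2.15


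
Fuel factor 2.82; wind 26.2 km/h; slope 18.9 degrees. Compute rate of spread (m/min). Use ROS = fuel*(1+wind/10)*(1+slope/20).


Formula: ROS = fuel * (1 + wind/10) * (1 + slope/20)
Wind factor = 1 + 26.2/10 = 3.62
Slope factor = 1 + 18.9/20 = 1.945
ROS = 2.82 * 3.62 * 1.945 = 19.86 m/min

19.86


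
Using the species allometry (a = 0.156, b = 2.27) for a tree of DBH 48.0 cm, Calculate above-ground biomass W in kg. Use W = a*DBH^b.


Formula: W = a * DBH^b  (allometric power law)
DBH^b = 48.0^2.27 = 6552.6596
W = 0.156 * 6552.6596 = 1022.2 kg

1022.2


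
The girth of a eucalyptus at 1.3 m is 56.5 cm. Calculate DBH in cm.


Formula: DBH = C / pi
DBH = 56.5 / pi
pi = 3.14159...
DBH = 18.0 cm

18.0


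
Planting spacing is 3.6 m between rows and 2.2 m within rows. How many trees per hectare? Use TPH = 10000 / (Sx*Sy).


Formula: TPH = 10000 m^2/ha / (spacing_x * spacing_y)
Area per tree = 3.6 m * 2.2 m = 7.92 m^2
TPH = 10000 / 7.92 = 1263 trees/ha

1263


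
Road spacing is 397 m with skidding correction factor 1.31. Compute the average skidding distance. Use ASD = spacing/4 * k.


Formula: ASD = (spacing / 4) * correction
Uncorrected distance = spacing / 4 = 397 / 4 = 99.25 m
ASD = 99.25 * 1.31 = 130 m

130


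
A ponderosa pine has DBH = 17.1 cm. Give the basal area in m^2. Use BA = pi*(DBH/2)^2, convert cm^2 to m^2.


Formula: BA = pi * (DBH/2)^2 / 10000  (cm^2 to m^2)
Radius = DBH/2 = 17.1/2 = 8.55 cm
BA = pi * 8.55^2 / 10000
   = 229.6583 cm^2 / 10000
   = 0.023 m^2

0.023


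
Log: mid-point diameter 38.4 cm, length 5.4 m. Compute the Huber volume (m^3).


Huber: V = Am * L,  Am = pi*(Dm/200)^2
Am = pi*(38.4/200)^2 = 0.115812 m^2
V = 0.115812*5.4 = 0.6254 m^3

0.6254


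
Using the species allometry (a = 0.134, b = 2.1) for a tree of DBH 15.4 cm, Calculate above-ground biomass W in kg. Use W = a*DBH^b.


Formula: W = a * DBH^b  (allometric power law)
DBH^b = 15.4^2.1 = 311.7407
W = 0.134 * 311.7407 = 41.8 kg

41.8


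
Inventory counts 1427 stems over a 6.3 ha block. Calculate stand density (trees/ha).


Formula: Stand Density = N_trees / Area_ha
Density = 1427 trees / 6.3 ha
Density = 227 trees/ha

227


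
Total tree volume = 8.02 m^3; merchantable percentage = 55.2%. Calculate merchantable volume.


Formula: MV = V_total * (merchantable_pct / 100)
Merchantable fraction = 55.2% / 100 = 0.552
MV = 8.02 m^3 * 0.552 = 4.427 m^3

4.427


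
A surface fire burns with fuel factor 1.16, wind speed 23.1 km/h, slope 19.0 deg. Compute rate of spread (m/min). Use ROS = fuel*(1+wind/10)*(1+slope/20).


Formula: ROS = fuel * (1 + wind/10) * (1 + slope/20)
Wind factor = 1 + 23.1/10 = 3.31
Slope factor = 1 + 19.0/20 = 1.95
ROS = 1.16 * 3.31 * 1.95 = 7.49 m/min

7.49


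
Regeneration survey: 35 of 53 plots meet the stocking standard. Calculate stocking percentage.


Formula: Stocking % = stocked plots / total plots * 100
Stocking = 35 / 53 * 100
Stocking = 0.6604 * 100 = 66.0%

66.0


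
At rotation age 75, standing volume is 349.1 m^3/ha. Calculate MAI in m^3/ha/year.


Formula: MAI = Total Volume / Stand Age
MAI = 349.1 m^3/ha / 75 years
MAI = 4.65 m^3/ha/year

4.65


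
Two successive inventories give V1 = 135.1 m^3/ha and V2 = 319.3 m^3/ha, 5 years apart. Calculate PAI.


Formula: PAI = (V_T2 - V_T1) / (T2 - T1)
Volume increment = 319.3 - 135.1 = 184.2 m^3/ha
PAI = 184.2 / 5 = 36.84 m^3/ha/year

36.84


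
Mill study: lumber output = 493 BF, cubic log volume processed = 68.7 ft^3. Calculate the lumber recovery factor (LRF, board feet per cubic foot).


Formula: LRF = Lumber Output (BF) / Log Input (ft^3)
LRF = 493 BF / 68.7 ft^3
LRF = 7.18 BF/ft^3

7.18


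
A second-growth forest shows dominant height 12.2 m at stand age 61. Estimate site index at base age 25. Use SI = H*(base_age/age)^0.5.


Formula: SI = H_dom * (base_age / age)^0.5
Age ratio = 25 / 61 = 0.40984
sqrt(age_ratio) = 0.64018
SI = 12.2 * 0.64018 = 7.8 m

7.8


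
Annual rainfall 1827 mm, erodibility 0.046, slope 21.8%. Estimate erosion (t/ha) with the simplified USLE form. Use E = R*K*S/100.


Formula: E = R * K * S / 100  (simplified USLE)
R * K = 1827 * 0.046 = 84.042
E = 84.042 * 21.8 / 100 = 18.32 t/ha

18.32


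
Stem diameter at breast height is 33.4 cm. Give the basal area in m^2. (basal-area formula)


Formula: BA = pi * (DBH/2)^2 / 10000  (cm^2 to m^2)
Radius = DBH/2 = 33.4/2 = 16.7 cm
BA = pi * 16.7^2 / 10000
   = 876.1588 cm^2 / 10000
   = 0.0876 m^2

0.0876


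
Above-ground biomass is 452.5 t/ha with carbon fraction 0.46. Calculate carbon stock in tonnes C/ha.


Formula: Carbon Stock = Biomass * Carbon Fraction
C = 452.5 t/ha * 0.46
C = 208.2 t C/ha

208.2


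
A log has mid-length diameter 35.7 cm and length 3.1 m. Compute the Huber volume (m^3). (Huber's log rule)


Huber: V = Am * L,  Am = pi*(Dm/200)^2
Am = pi*(35.7/200)^2 = 0.100098 m^2
V = 0.100098*3.1 = 0.3103 m^3

0.3103


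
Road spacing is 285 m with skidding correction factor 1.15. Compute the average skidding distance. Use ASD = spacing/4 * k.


Formula: ASD = (spacing / 4) * correction
Uncorrected distance = spacing / 4 = 285 / 4 = 71.25 m
ASD = 71.25 * 1.15 = 82 m

82


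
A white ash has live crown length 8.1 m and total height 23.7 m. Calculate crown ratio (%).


Formula: Crown Ratio = (Crown Length / Total Height) * 100
CR = (8.1 m / 23.7 m) * 100
CR = 0.3418 * 100 = 34.2%

34.2


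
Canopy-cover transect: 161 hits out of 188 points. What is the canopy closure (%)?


Formula: Canopy closure = covered points / total points * 100
Closure = 161 / 188 * 100
Closure = 0.8564 * 100 = 85.6%

85.6


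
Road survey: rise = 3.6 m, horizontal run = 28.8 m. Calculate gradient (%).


Formula: Gradient = rise / run * 100
Gradient = 3.6 / 28.8 * 100 = 12.5%

12.5


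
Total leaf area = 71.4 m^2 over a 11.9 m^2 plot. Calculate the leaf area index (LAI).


Formula: LAI = total leaf area / ground area  (dimensionless)
LAI = 71.4 m^2 / 11.9 m^2
LAI = 6.0

6.0


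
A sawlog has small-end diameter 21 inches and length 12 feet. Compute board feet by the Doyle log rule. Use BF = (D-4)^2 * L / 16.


Doyle: BF = (D - 4)^2 * L / 16
Adjusted diameter = 21 - 4 = 17 in
(D-4)^2 = 17^2 = 289
BF = 289 * 12 / 16 = 217 BF

217


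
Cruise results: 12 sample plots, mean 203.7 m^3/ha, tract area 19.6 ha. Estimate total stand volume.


Formula: Total Volume = Mean Volume per ha * Total Area
Total Volume = 203.7 m^3/ha * 19.6 ha
Total Volume = 3993 m^3

3993


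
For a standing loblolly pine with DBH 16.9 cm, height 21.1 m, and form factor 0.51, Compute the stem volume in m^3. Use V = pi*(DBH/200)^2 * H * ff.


Formula: V = pi * (DBH/200)^2 * H * ff
Radius = DBH/200 = 16.9/200 = 0.0845 m
Radius^2 = 0.0845^2 = 0.00714025 m^2
V = pi * 0.00714025 * 21.1 * 0.51
V = 0.241 m^3

0.241


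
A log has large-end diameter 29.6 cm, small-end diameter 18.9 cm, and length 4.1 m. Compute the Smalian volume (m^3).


Smalian: V = (A1 + A2)/2 * L,  A = pi*(D/200)^2
A1 = pi*(29.6/200)^2 = 0.068813 m^2
A2 = pi*(18.9/200)^2 = 0.028055 m^2
V = (0.068813+0.028055)/2*4.1 = 0.1986 m^3

0.1986


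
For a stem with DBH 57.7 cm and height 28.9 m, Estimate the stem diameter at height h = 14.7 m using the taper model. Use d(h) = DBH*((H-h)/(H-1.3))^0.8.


Taper: d(h) = DBH * ((H - h) / (H - 1.3))^0.8
Numerator = H - h = 28.9 - 14.7 = 14.2 m
Denominator = H - 1.3 = 28.9 - 1.3 = 27.6 m
Ratio = 14.2 / 27.6 = 0.51449
d = 57.7 * 0.51449^0.8 = 33.9 cm

33.9


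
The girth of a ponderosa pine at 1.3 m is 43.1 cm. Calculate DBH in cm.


Formula: DBH = C / pi
DBH = 43.1 / pi
pi = 3.14159...
DBH = 13.7 cm

13.7


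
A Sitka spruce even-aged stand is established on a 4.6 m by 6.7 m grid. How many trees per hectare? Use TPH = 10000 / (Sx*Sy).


Formula: TPH = 10000 m^2/ha / (spacing_x * spacing_y)
Area per tree = 4.6 m * 6.7 m = 30.82 m^2
TPH = 10000 / 30.82 = 324 trees/ha

324


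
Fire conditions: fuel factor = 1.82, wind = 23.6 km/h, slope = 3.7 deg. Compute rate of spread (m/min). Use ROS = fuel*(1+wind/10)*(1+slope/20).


Formula: ROS = fuel * (1 + wind/10) * (1 + slope/20)
Wind factor = 1 + 23.6/10 = 3.36
Slope factor = 1 + 3.7/20 = 1.185
ROS = 1.82 * 3.36 * 1.185 = 7.25 m/min

7.25


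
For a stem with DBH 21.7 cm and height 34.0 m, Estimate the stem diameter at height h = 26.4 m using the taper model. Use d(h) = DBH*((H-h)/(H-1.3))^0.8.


Taper: d(h) = DBH * ((H - h) / (H - 1.3))^0.8
Numerator = H - h = 34.0 - 26.4 = 7.6 m
Denominator = H - 1.3 = 34.0 - 1.3 = 32.7 m
Ratio = 7.6 / 32.7 = 0.23242
d = 21.7 * 0.23242^0.8 = 6.8 cm

6.8


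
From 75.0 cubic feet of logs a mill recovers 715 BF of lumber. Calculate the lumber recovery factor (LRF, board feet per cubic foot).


Formula: LRF = Lumber Output (BF) / Log Input (ft^3)
LRF = 715 BF / 75.0 ft^3
LRF = 9.53 BF/ft^3

9.53


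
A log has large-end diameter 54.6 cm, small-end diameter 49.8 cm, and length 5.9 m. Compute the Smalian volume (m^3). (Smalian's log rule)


Smalian: V = (A1 + A2)/2 * L,  A = pi*(D/200)^2
A1 = pi*(54.6/200)^2 = 0.23414 m^2
A2 = pi*(49.8/200)^2 = 0.194782 m^2
V = (0.23414+0.194782)/2*5.9 = 1.2653 m^3

1.2653


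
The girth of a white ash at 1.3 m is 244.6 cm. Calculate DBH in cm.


Formula: DBH = C / pi
DBH = 244.6 / pi
pi = 3.14159...
DBH = 77.9 cm

77.9


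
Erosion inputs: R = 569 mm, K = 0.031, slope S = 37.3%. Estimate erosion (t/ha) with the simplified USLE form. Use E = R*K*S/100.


Formula: E = R * K * S / 100  (simplified USLE)
R * K = 569 * 0.031 = 17.639
E = 17.639 * 37.3 / 100 = 6.58 t/ha

6.58


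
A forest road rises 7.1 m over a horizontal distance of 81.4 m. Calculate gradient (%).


Formula: Gradient = rise / run * 100
Gradient = 7.1 / 81.4 * 100 = 8.7%

8.7


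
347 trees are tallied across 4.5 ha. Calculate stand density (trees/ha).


Formula: Stand Density = N_trees / Area_ha
Density = 347 trees / 4.5 ha
Density = 77 trees/ha

77


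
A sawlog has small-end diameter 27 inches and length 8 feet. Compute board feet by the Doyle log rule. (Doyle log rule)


Doyle: BF = (D - 4)^2 * L / 16
Adjusted diameter = 27 - 4 = 23 in
(D-4)^2 = 23^2 = 529
BF = 529 * 8 / 16 = 265 BF

265


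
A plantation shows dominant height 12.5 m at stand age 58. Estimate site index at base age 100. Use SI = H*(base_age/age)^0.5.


Formula: SI = H_dom * (base_age / age)^0.5
Age ratio = 100 / 58 = 1.72414
sqrt(age_ratio) = 1.31306
SI = 12.5 * 1.31306 = 16.4 m

16.4


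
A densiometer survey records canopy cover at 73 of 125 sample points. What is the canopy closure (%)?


Formula: Canopy closure = covered points / total points * 100
Closure = 73 / 125 * 100
Closure = 0.584 * 100 = 58.4%

58.4


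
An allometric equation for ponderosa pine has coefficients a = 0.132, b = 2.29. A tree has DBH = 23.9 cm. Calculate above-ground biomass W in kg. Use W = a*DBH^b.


Formula: W = a * DBH^b  (allometric power law)
DBH^b = 23.9^2.29 = 1433.9407
W = 0.132 * 1433.9407 = 189.3 kg

189.3


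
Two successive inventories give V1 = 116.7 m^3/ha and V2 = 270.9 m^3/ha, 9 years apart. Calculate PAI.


Formula: PAI = (V_T2 - V_T1) / (T2 - T1)
Volume increment = 270.9 - 116.7 = 154.2 m^3/ha
PAI = 154.2 / 9 = 17.13 m^3/ha/year

17.13


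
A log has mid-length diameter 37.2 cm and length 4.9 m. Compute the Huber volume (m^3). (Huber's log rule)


Huber: V = Am * L,  Am = pi*(Dm/200)^2
Am = pi*(37.2/200)^2 = 0.108687 m^2
V = 0.108687*4.9 = 0.5326 m^3

0.5326


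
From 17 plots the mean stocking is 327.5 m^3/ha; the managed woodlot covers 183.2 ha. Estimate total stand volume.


Formula: Total Volume = Mean Volume per ha * Total Area
Total Volume = 327.5 m^3/ha * 183.2 ha
Total Volume = 59998 m^3

59998


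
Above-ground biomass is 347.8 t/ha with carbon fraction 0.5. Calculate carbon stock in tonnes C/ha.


Formula: Carbon Stock = Biomass * Carbon Fraction
C = 347.8 t/ha * 0.5
C = 173.9 t C/ha

173.9


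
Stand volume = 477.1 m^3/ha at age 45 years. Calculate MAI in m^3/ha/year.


Formula: MAI = Total Volume / Stand Age
MAI = 477.1 m^3/ha / 45 years
MAI = 10.6 m^3/ha/year

10.6


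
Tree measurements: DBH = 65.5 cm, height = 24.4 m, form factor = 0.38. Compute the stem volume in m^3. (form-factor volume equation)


Formula: V = pi * (DBH/200)^2 * H * ff
Radius = DBH/200 = 65.5/200 = 0.3275 m
Radius^2 = 0.3275^2 = 0.10725625 m^2
V = pi * 0.10725625 * 24.4 * 0.38
V = 3.124 m^3

3.124


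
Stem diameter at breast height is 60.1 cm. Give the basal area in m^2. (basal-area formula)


Formula: BA = pi * (DBH/2)^2 / 10000  (cm^2 to m^2)
Radius = DBH/2 = 60.1/2 = 30.05 cm
BA = pi * 30.05^2 / 10000
   = 2836.866 cm^2 / 10000
   = 0.2837 m^2

0.2837


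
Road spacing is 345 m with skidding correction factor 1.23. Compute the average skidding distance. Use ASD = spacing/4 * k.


Formula: ASD = (spacing / 4) * correction
Uncorrected distance = spacing / 4 = 345 / 4 = 86.25 m
ASD = 86.25 * 1.23 = 106 m

106


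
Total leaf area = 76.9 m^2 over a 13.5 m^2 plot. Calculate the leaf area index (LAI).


Formula: LAI = total leaf area / ground area  (dimensionless)
LAI = 76.9 m^2 / 13.5 m^2
LAI = 5.7

5.7


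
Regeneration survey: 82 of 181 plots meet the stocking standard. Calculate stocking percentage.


Formula: Stocking % = stocked plots / total plots * 100
Stocking = 82 / 181 * 100
Stocking = 0.453 * 100 = 45.3%

45.3


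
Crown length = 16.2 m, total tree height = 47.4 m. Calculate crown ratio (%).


Formula: Crown Ratio = (Crown Length / Total Height) * 100
CR = (16.2 m / 47.4 m) * 100
CR = 0.3418 * 100 = 34.2%

34.2


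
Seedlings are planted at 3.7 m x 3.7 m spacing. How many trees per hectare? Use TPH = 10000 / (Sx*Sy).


Formula: TPH = 10000 m^2/ha / (spacing_x * spacing_y)
Area per tree = 3.7 m * 3.7 m = 13.69 m^2
TPH = 10000 / 13.69 = 730 trees/ha

730


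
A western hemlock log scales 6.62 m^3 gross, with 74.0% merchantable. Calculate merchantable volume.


Formula: MV = V_total * (merchantable_pct / 100)
Merchantable fraction = 74.0% / 100 = 0.74
MV = 6.62 m^3 * 0.74 = 4.899 m^3

4.899


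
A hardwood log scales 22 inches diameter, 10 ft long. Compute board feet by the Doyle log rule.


Doyle: BF = (D - 4)^2 * L / 16
Adjusted diameter = 22 - 4 = 18 in
(D-4)^2 = 18^2 = 324
BF = 324 * 10 / 16 = 203 BF

203


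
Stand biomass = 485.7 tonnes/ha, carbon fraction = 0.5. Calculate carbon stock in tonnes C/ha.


Formula: Carbon Stock = Biomass * Carbon Fraction
C = 485.7 t/ha * 0.5
C = 242.9 t C/ha

242.9


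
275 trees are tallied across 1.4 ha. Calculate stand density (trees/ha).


Formula: Stand Density = N_trees / Area_ha
Density = 275 trees / 1.4 ha
Density = 196 trees/ha

196


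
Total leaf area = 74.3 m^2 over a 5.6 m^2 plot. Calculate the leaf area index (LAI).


Formula: LAI = total leaf area / ground area  (dimensionless)
LAI = 74.3 m^2 / 5.6 m^2
LAI = 13.27

13.27


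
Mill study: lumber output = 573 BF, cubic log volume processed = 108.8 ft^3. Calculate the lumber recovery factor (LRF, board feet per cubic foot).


Formula: LRF = Lumber Output (BF) / Log Input (ft^3)
LRF = 573 BF / 108.8 ft^3
LRF = 5.27 BF/ft^3

5.27


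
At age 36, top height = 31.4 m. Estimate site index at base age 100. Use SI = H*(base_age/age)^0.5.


Formula: SI = H_dom * (base_age / age)^0.5
Age ratio = 100 / 36 = 2.77778
sqrt(age_ratio) = 1.66667
SI = 31.4 * 1.66667 = 52.3 m

52.3


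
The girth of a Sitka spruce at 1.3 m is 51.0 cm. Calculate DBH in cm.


Formula: DBH = C / pi
DBH = 51.0 / pi
pi = 3.14159...
DBH = 16.2 cm

16.2


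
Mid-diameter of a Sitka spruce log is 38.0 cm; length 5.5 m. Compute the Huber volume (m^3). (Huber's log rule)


Huber: V = Am * L,  Am = pi*(Dm/200)^2
Am = pi*(38.0/200)^2 = 0.113411 m^2
V = 0.113411*5.5 = 0.6238 m^3

0.6238


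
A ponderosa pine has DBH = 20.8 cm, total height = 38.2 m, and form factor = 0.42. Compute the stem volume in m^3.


Formula: V = pi * (DBH/200)^2 * H * ff
Radius = DBH/200 = 20.8/200 = 0.104 m
Radius^2 = 0.104^2 = 0.010816 m^2
V = pi * 0.010816 * 38.2 * 0.42
V = 0.545 m^3

0.545


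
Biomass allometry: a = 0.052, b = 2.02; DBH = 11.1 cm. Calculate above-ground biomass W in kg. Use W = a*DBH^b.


Formula: W = a * DBH^b  (allometric power law)
DBH^b = 11.1^2.02 = 129.2863
W = 0.052 * 129.2863 = 6.7 kg

6.7


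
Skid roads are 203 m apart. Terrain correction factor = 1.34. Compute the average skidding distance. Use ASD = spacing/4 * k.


Formula: ASD = (spacing / 4) * correction
Uncorrected distance = spacing / 4 = 203 / 4 = 50.75 m
ASD = 50.75 * 1.34 = 68 m

68


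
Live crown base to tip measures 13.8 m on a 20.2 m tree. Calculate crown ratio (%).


Formula: Crown Ratio = (Crown Length / Total Height) * 100
CR = (13.8 m / 20.2 m) * 100
CR = 0.6832 * 100 = 68.3%

68.3


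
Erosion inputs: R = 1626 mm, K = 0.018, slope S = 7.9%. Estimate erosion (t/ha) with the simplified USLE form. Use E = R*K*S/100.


Formula: E = R * K * S / 100  (simplified USLE)
R * K = 1626 * 0.018 = 29.268
E = 29.268 * 7.9 / 100 = 2.31 t/ha

2.31


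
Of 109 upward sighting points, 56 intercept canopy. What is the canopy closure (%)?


Formula: Canopy closure = covered points / total points * 100
Closure = 56 / 109 * 100
Closure = 0.5138 * 100 = 51.4%

51.4


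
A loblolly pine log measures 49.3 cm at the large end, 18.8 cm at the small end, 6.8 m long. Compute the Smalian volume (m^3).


Smalian: V = (A1 + A2)/2 * L,  A = pi*(D/200)^2
A1 = pi*(49.3/200)^2 = 0.19089 m^2
A2 = pi*(18.8/200)^2 = 0.027759 m^2
V = (0.19089+0.027759)/2*6.8 = 0.7434 m^3

0.7434


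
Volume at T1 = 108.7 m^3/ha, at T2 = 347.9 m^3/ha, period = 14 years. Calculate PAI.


Formula: PAI = (V_T2 - V_T1) / (T2 - T1)
Volume increment = 347.9 - 108.7 = 239.2 m^3/ha
PAI = 239.2 / 14 = 17.09 m^3/ha/year

17.09


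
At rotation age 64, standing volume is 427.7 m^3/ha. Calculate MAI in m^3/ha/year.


Formula: MAI = Total Volume / Stand Age
MAI = 427.7 m^3/ha / 64 years
MAI = 6.68 m^3/ha/year

6.68


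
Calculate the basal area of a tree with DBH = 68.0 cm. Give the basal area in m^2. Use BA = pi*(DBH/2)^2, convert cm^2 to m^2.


Formula: BA = pi * (DBH/2)^2 / 10000  (cm^2 to m^2)
Radius = DBH/2 = 68.0/2 = 34.0 cm
BA = pi * 34.0^2 / 10000
   = 3631.6811 cm^2 / 10000
   = 0.3632 m^2

0.3632


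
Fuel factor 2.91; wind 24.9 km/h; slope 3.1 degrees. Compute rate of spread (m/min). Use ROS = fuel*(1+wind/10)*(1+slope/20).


Formula: ROS = fuel * (1 + wind/10) * (1 + slope/20)
Wind factor = 1 + 24.9/10 = 3.49
Slope factor = 1 + 3.1/20 = 1.155
ROS = 2.91 * 3.49 * 1.155 = 11.73 m/min

11.73


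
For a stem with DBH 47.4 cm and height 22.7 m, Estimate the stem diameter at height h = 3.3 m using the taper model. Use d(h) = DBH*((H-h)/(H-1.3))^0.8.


Taper: d(h) = DBH * ((H - h) / (H - 1.3))^0.8
Numerator = H - h = 22.7 - 3.3 = 19.4 m
Denominator = H - 1.3 = 22.7 - 1.3 = 21.4 m
Ratio = 19.4 / 21.4 = 0.90654
d = 47.4 * 0.90654^0.8 = 43.8 cm

43.8


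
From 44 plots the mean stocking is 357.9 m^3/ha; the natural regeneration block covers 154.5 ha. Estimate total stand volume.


Formula: Total Volume = Mean Volume per ha * Total Area
Total Volume = 357.9 m^3/ha * 154.5 ha
Total Volume = 55296 m^3

55296


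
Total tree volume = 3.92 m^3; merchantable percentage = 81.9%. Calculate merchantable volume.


Formula: MV = V_total * (merchantable_pct / 100)
Merchantable fraction = 81.9% / 100 = 0.819
MV = 3.92 m^3 * 0.819 = 3.21 m^3

3.21


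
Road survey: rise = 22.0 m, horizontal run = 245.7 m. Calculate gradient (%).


Formula: Gradient = rise / run * 100
Gradient = 22.0 / 245.7 * 100 = 9.0%

9.0


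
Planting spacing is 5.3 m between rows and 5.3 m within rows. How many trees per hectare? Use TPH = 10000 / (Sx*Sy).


Formula: TPH = 10000 m^2/ha / (spacing_x * spacing_y)
Area per tree = 5.3 m * 5.3 m = 28.09 m^2
TPH = 10000 / 28.09 = 356 trees/ha

356


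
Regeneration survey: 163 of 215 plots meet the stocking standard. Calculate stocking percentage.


Formula: Stocking % = stocked plots / total plots * 100
Stocking = 163 / 215 * 100
Stocking = 0.7581 * 100 = 75.8%

75.8


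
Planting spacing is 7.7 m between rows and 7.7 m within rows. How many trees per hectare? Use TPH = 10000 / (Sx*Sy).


Formula: TPH = 10000 m^2/ha / (spacing_x * spacing_y)
Area per tree = 7.7 m * 7.7 m = 59.29 m^2
TPH = 10000 / 59.29 = 169 trees/ha

169


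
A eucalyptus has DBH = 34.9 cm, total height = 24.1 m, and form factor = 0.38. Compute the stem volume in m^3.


Formula: V = pi * (DBH/200)^2 * H * ff
Radius = DBH/200 = 34.9/200 = 0.1745 m
Radius^2 = 0.1745^2 = 0.03045025 m^2
V = pi * 0.03045025 * 24.1 * 0.38
V = 0.876 m^3

0.876


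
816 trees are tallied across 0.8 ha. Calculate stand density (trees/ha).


Formula: Stand Density = N_trees / Area_ha
Density = 816 trees / 0.8 ha
Density = 1020 trees/ha

1020


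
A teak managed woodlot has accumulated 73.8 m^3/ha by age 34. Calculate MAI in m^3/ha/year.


Formula: MAI = Total Volume / Stand Age
MAI = 73.8 m^3/ha / 34 years
MAI = 2.17 m^3/ha/year

2.17


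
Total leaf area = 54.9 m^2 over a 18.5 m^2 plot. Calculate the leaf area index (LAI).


Formula: LAI = total leaf area / ground area  (dimensionless)
LAI = 54.9 m^2 / 18.5 m^2
LAI = 2.97

2.97


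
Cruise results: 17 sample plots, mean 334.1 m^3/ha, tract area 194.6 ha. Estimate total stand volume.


Formula: Total Volume = Mean Volume per ha * Total Area
Total Volume = 334.1 m^3/ha * 194.6 ha
Total Volume = 65016 m^3

65016


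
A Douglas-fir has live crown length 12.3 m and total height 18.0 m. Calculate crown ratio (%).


Formula: Crown Ratio = (Crown Length / Total Height) * 100
CR = (12.3 m / 18.0 m) * 100
CR = 0.6833 * 100 = 68.3%

68.3


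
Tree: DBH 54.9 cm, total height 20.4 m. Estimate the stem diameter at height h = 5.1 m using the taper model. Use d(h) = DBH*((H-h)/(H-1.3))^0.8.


Taper: d(h) = DBH * ((H - h) / (H - 1.3))^0.8
Numerator = H - h = 20.4 - 5.1 = 15.3 m
Denominator = H - 1.3 = 20.4 - 1.3 = 19.1 m
Ratio = 15.3 / 19.1 = 0.80105
d = 54.9 * 0.80105^0.8 = 46.0 cm

46.0


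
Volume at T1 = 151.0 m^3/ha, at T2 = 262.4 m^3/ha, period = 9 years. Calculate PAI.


Formula: PAI = (V_T2 - V_T1) / (T2 - T1)
Volume increment = 262.4 - 151.0 = 111.4 m^3/ha
PAI = 111.4 / 9 = 12.38 m^3/ha/year

12.38


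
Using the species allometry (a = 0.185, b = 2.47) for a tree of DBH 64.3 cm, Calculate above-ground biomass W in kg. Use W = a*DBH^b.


Formula: W = a * DBH^b  (allometric power law)
DBH^b = 64.3^2.47 = 29260.4569
W = 0.185 * 29260.4569 = 5413.2 kg

5413.2


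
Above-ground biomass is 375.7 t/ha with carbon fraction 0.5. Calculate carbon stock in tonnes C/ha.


Formula: Carbon Stock = Biomass * Carbon Fraction
C = 375.7 t/ha * 0.5
C = 187.9 t C/ha

187.9


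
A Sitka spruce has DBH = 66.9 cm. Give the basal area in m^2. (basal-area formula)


Formula: BA = pi * (DBH/2)^2 / 10000  (cm^2 to m^2)
Radius = DBH/2 = 66.9/2 = 33.45 cm
BA = pi * 33.45^2 / 10000
   = 3515.1359 cm^2 / 10000
   = 0.3515 m^2

0.3515


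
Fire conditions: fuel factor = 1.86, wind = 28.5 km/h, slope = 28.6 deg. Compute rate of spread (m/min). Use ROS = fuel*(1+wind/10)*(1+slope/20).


Formula: ROS = fuel * (1 + wind/10) * (1 + slope/20)
Wind factor = 1 + 28.5/10 = 3.85
Slope factor = 1 + 28.6/20 = 2.43
ROS = 1.86 * 3.85 * 2.43 = 17.4 m/min

17.4


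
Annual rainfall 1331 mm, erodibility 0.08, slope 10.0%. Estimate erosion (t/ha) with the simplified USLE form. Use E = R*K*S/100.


Formula: E = R * K * S / 100  (simplified USLE)
R * K = 1331 * 0.08 = 106.48
E = 106.48 * 10.0 / 100 = 10.65 t/ha

10.65


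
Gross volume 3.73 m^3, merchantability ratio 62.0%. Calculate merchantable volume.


Formula: MV = V_total * (merchantable_pct / 100)
Merchantable fraction = 62.0% / 100 = 0.62
MV = 3.73 m^3 * 0.62 = 2.313 m^3

2.313


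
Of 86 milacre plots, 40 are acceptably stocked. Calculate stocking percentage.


Formula: Stocking % = stocked plots / total plots * 100
Stocking = 40 / 86 * 100
Stocking = 0.4651 * 100 = 46.5%

46.5


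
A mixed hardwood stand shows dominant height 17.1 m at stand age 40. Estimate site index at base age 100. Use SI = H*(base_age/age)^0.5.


Formula: SI = H_dom * (base_age / age)^0.5
Age ratio = 100 / 40 = 2.5
sqrt(age_ratio) = 1.58114
SI = 17.1 * 1.58114 = 27.0 m

27.0


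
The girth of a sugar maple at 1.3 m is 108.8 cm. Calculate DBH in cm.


Formula: DBH = C / pi
DBH = 108.8 / pi
pi = 3.14159...
DBH = 34.6 cm

34.6


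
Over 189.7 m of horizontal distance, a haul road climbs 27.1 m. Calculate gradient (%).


Formula: Gradient = rise / run * 100
Gradient = 27.1 / 189.7 * 100 = 14.3%

14.3


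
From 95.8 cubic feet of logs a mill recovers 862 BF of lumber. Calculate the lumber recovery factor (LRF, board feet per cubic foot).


Formula: LRF = Lumber Output (BF) / Log Input (ft^3)
LRF = 862 BF / 95.8 ft^3
LRF = 9.0 BF/ft^3

9.0


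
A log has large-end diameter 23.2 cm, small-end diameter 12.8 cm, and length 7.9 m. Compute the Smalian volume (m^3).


Smalian: V = (A1 + A2)/2 * L,  A = pi*(D/200)^2
A1 = pi*(23.2/200)^2 = 0.042273 m^2
A2 = pi*(12.8/200)^2 = 0.012868 m^2
V = (0.042273+0.012868)/2*7.9 = 0.2178 m^3

0.2178


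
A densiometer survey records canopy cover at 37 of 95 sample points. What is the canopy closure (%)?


Formula: Canopy closure = covered points / total points * 100
Closure = 37 / 95 * 100
Closure = 0.3895 * 100 = 38.9%

38.9


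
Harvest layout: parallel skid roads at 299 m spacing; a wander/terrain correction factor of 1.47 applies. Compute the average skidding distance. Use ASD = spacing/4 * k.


Formula: ASD = (spacing / 4) * correction
Uncorrected distance = spacing / 4 = 299 / 4 = 74.75 m
ASD = 74.75 * 1.47 = 110 m

110


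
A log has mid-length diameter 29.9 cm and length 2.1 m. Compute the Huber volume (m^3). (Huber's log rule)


Huber: V = Am * L,  Am = pi*(Dm/200)^2
Am = pi*(29.9/200)^2 = 0.070215 m^2
V = 0.070215*2.1 = 0.1475 m^3

0.1475


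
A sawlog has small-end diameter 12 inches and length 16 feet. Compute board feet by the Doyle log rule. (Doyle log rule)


Doyle: BF = (D - 4)^2 * L / 16
Adjusted diameter = 12 - 4 = 8 in
(D-4)^2 = 8^2 = 64
BF = 64 * 16 / 16 = 64 BF

64


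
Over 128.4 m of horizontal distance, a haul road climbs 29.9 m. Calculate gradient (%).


Formula: Gradient = rise / run * 100
Gradient = 29.9 / 128.4 * 100 = 23.3%

23.3


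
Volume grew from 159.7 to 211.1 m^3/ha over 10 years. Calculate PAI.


Formula: PAI = (V_T2 - V_T1) / (T2 - T1)
Volume increment = 211.1 - 159.7 = 51.4 m^3/ha
PAI = 51.4 / 10 = 5.14 m^3/ha/year

5.14


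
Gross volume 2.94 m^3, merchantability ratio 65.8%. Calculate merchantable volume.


Formula: MV = V_total * (merchantable_pct / 100)
Merchantable fraction = 65.8% / 100 = 0.658
MV = 2.94 m^3 * 0.658 = 1.935 m^3

1.935


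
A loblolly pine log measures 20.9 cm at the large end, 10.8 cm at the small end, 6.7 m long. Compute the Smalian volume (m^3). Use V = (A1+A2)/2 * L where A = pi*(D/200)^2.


Smalian: V = (A1 + A2)/2 * L,  A = pi*(D/200)^2
A1 = pi*(20.9/200)^2 = 0.034307 m^2
A2 = pi*(10.8/200)^2 = 0.009161 m^2
V = (0.034307+0.009161)/2*6.7 = 0.1456 m^3

0.1456
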